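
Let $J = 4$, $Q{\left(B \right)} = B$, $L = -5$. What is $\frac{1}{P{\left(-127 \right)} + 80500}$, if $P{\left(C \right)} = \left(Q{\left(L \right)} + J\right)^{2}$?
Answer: $\frac{1}{80501} \approx 1.2422 \cdot 10^{-5}$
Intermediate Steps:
$P{\left(C \right)} = 1$ ($P{\left(C \right)} = \left(-5 + 4\right)^{2} = \left(-1\right)^{2} = 1$)
$\frac{1}{P{\left(-127 \right)} + 80500} = \frac{1}{1 + 80500} = \frac{1}{80501}$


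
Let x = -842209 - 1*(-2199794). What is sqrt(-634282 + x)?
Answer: 3*sqrt(80367) ≈ 850.47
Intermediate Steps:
x = 1357585 (x = -842209 + 2199794 = 1357585)
sqrt(-634282 + x) = sqrt(-634282 + 1357585) = sqrt(723303) = 3*sqrt(80367)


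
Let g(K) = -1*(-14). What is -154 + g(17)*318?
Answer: 4298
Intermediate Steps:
g(K) = 14
-154 + g(17)*318 = -154 + 14*318 = -154 + 4452 = 4298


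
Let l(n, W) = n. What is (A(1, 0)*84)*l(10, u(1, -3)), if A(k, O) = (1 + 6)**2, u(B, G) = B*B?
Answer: 41160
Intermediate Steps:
u(B, G) = B**2
A(k, O) = 49 (A(k, O) = 7**2 = 49)
(A(1, 0)*84)*l(10, u(1, -3)) = (49*84)*10 = 4116*10 = 41160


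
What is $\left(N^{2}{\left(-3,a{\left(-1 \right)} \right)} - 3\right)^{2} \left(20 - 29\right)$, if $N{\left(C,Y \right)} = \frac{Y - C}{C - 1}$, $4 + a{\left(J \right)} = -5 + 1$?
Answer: $- \frac{4761}{256} \approx -18.598$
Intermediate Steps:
$a{\left(J \right)} = -8$ ($a{\left(J \right)} = -4 + \left(-5 + 1\right) = -4 - 4 = -8$)
$N{\left(C,Y \right)} = \frac{Y - C}{-1 + C}$
$\left(N^{2}{\left(-3,a{\left(-1 \right)} \right)} - 3\right)^{2} \left(20 - 29\right) = \left(\left(\frac{-8 - -3}{-1 - 3}\right)^{2} - 3\right)^{2} \left(20 - 29\right) = \left(\left(\frac{-8 + 3}{-4}\right)^{2} - 3\right)^{2} \left(20 - 29\right) = \left(\left(\left(- \frac{1}{4}\right) \left(-5\right)\right)^{2} - 3\right)^{2} \left(-9\right) = \left(\left(\frac{5}{4}\right)^{2} - 3\right)^{2} \left(-9\right) = \left(\frac{25}{16} - 3\right)^{2} \left(-9\right) = \left(- \frac{23}{16}\right)^{2} \left(-9\right) = \frac{529}{256} \left(-9\right) = - \frac{4761}{256}$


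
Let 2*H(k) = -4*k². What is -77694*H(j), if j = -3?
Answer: 1398492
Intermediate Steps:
H(k) = -2*k² (H(k) = (-4*k²)/2 = -2*k²)
-77694*H(j) = -(-155388)*(-3)² = -(-155388)*9 = -77694*(-18) = 1398492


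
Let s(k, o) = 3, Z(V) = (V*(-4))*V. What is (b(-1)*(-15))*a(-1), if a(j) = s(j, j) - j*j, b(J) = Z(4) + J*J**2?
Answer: 1950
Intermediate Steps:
Z(V) = -4*V**2 (Z(V) = (-4*V)*V = -4*V**2)
b(J) = -64 + J**3 (b(J) = -4*4**2 + J*J**2 = -4*16 + J**3 = -64 + J**3)
a(j) = 3 - j**2 (a(j) = 3 - j*j = 3 - j**2)
(b(-1)*(-15))*a(-1) = ((-64 + (-1)**3)*(-15))*(3 - 1*(-1)**2) = ((-64 - 1)*(-15))*(3 - 1*1) = (-65*(-15))*(3 - 1) = 975*2 = 1950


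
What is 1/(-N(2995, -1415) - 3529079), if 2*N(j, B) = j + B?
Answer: -1/3529869 ≈ -2.8330e-7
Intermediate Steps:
N(j, B) = B/2 + j/2 (N(j, B) = (j + B)/2 = (B + j)/2 = B/2 + j/2)
1/(-N(2995, -1415) - 3529079) = 1/(-((½)*(-1415) + (½)*2995) - 3529079) = 1/(-(-1415/2 + 2995/2) - 3529079) = 1/(-1*790 - 3529079) = 1/(-790 - 3529079) = 1/(-3529869) = -1/3529869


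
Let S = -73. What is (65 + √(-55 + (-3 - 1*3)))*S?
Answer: -4745 - 73*I*√61 ≈ -4745.0 - 570.15*I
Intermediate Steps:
(65 + √(-55 + (-3 - 1*3)))*S = (65 + √(-55 + (-3 - 1*3)))*(-73) = (65 + √(-55 + (-3 - 3)))*(-73) = (65 + √(-55 - 6))*(-73) = (65 + √(-61))*(-73) = (65 + I*√61)*(-73) = -4745 - 73*I*√61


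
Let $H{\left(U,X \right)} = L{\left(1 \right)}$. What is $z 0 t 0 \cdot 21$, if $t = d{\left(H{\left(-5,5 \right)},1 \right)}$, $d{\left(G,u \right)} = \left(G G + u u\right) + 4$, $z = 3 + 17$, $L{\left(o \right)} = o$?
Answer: $0$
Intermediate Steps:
$H{\left(U,X \right)} = 1$
$z = 20$
$d{\left(G,u \right)} = 4 + G^{2} + u^{2}$ ($d{\left(G,u \right)} = \left(G^{2} + u^{2}\right) + 4 = 4 + G^{2} + u^{2}$)
$t = 6$ ($t = 4 + 1^{2} + 1^{2} = 4 + 1 + 1 = 6$)
$z 0 t 0 \cdot 21 = 20 \cdot 0 \cdot 6 \cdot 0 \cdot 21 = 20 \cdot 0 \cdot 0 \cdot 21 = 20 \cdot 0 \cdot 21 = 0 \cdot 21 = 0$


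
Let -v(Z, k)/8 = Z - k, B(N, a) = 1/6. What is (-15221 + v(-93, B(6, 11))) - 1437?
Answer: -47738/3 ≈ -15913.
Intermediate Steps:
B(N, a) = ⅙
v(Z, k) = -8*Z + 8*k (v(Z, k) = -8*(Z - k) = -8*Z + 8*k)
(-15221 + v(-93, B(6, 11))) - 1437 = (-15221 + (-8*(-93) + 8*(⅙))) - 1437 = (-15221 + (744 + 4/3)) - 1437 = (-15221 + 2236/3) - 1437 = -43427/3 - 1437 = -47738/3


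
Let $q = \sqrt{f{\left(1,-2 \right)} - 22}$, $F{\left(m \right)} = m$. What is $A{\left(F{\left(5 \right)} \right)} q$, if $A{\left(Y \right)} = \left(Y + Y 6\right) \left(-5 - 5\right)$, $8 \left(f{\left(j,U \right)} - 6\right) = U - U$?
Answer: $- 1400 i \approx - 1400.0 i$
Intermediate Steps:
$f{\left(j,U \right)} = 6$ ($f{\left(j,U \right)} = 6 + \frac{U - U}{8} = 6 + \frac{1}{8} \cdot 0 = 6 + 0 = 6$)
$A{\left(Y \right)} = - 70 Y$ ($A{\left(Y \right)} = \left(Y + 6 Y\right) \left(-10\right) = 7 Y \left(-10\right) = - 70 Y$)
$q = 4 i$ ($q = \sqrt{6 - 22} = \sqrt{-16} = 4 i \approx 4.0 i$)
$A{\left(F{\left(5 \right)} \right)} q = \left(-70\right) 5 \cdot 4 i = - 350 \cdot 4 i = - 1400 i$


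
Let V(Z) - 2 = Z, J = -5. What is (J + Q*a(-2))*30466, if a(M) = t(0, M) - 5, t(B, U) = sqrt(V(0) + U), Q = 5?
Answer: -913980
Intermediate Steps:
V(Z) = 2 + Z
t(B, U) = sqrt(2 + U) (t(B, U) = sqrt((2 + 0) + U) = sqrt(2 + U))
a(M) = -5 + sqrt(2 + M) (a(M) = sqrt(2 + M) - 5 = -5 + sqrt(2 + M))
(J + Q*a(-2))*30466 = (-5 + 5*(-5 + sqrt(2 - 2)))*30466 = (-5 + 5*(-5 + sqrt(0)))*30466 = (-5 + 5*(-5 + 0))*30466 = (-5 + 5*(-5))*30466 = (-5 - 25)*30466 = -30*30466 = -913980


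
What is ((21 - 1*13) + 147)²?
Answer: 24025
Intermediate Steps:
((21 - 1*13) + 147)² = ((21 - 13) + 147)² = (8 + 147)² = 155² = 24025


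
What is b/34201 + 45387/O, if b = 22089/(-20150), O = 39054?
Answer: 4927157403/4239771575 ≈ 1.1621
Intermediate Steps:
b = -22089/20150 (b = 22089*(-1/20150) = -22089/20150 ≈ -1.0962)
b/34201 + 45387/O = -22089/20150/34201 + 45387/39054 = -22089/20150*1/34201 + 45387*(1/39054) = -22089/689150150 + 15129/13018 = 4927157403/4239771575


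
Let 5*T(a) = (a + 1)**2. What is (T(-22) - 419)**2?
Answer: 2735716/25 ≈ 1.0943e+5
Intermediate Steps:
T(a) = (1 + a)**2/5 (T(a) = (a + 1)**2/5 = (1 + a)**2/5)
(T(-22) - 419)**2 = ((1 - 22)**2/5 - 419)**2 = ((1/5)*(-21)**2 - 419)**2 = ((1/5)*441 - 419)**2 = (441/5 - 419)**2 = (-1654/5)**2 = 2735716/25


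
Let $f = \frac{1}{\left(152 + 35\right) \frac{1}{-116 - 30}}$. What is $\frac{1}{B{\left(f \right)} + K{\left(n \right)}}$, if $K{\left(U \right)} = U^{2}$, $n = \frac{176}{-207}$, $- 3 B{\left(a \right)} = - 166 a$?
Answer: $- \frac{8012763}{340370276} \approx -0.023541$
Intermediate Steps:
$f = - \frac{146}{187}$ ($f = \frac{1}{187 \frac{1}{-146}} = \frac{1}{187 \left(- \frac{1}{146}\right)} = \frac{1}{- \frac{187}{146}} = - \frac{146}{187} \approx -0.78075$)
$B{\left(a \right)} = \frac{166 a}{3}$ ($B{\left(a \right)} = - \frac{\left(-166\right) a}{3} = \frac{166 a}{3}$)
$n = - \frac{176}{207}$ ($n = 176 \left(- \frac{1}{207}\right) = - \frac{176}{207} \approx -0.85024$)
$\frac{1}{B{\left(f \right)} + K{\left(n \right)}} = \frac{1}{\frac{166}{3} \left(- \frac{146}{187}\right) + \left(- \frac{176}{207}\right)^{2}} = \frac{1}{- \frac{24236}{561} + \frac{30976}{42849}} = \frac{1}{- \frac{340370276}{8012763}} = - \frac{8012763}{340370276}$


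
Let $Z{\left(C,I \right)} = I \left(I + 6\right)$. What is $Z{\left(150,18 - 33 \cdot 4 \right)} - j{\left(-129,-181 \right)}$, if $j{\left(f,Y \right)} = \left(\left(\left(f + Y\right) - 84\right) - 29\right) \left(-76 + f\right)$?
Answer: $-74403$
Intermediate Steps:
$j{\left(f,Y \right)} = \left(-76 + f\right) \left(-113 + Y + f\right)$ ($j{\left(f,Y \right)} = \left(\left(\left(Y + f\right) - 84\right) - 29\right) \left(-76 + f\right) = \left(\left(-84 + Y + f\right) - 29\right) \left(-76 + f\right) = \left(-113 + Y + f\right) \left(-76 + f\right) = \left(-76 + f\right) \left(-113 + Y + f\right)$)
$Z{\left(C,I \right)} = I \left(6 + I\right)$
$Z{\left(150,18 - 33 \cdot 4 \right)} - j{\left(-129,-181 \right)} = \left(18 - 33 \cdot 4\right) \left(6 + \left(18 - 33 \cdot 4\right)\right) - \left(8588 + \left(-129\right)^{2} - -24381 - -13756 - -23349\right) = \left(18 - 132\right) \left(6 + \left(18 - 132\right)\right) - \left(8588 + 16641 + 24381 + 13756 + 23349\right) = \left(18 - 132\right) \left(6 + \left(18 - 132\right)\right) - 86715 = - 114 \left(6 - 114\right) - 86715 = \left(-114\right) \left(-108\right) - 86715 = 12312 - 86715 = -74403$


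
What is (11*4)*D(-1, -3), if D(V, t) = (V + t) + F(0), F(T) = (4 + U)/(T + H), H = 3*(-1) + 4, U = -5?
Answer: -220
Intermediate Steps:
H = 1 (H = -3 + 4 = 1)
F(T) = -1/(1 + T) (F(T) = (4 - 5)/(T + 1) = -1/(1 + T))
D(V, t) = -1 + V + t (D(V, t) = (V + t) - 1/(1 + 0) = (V + t) - 1/1 = (V + t) - 1*1 = (V + t) - 1 = -1 + V + t)
(11*4)*D(-1, -3) = (11*4)*(-1 - 1 - 3) = 44*(-5) = -220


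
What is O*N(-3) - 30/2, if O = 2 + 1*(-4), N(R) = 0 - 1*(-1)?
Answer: -17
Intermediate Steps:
N(R) = 1 (N(R) = 0 + 1 = 1)
O = -2 (O = 2 - 4 = -2)
O*N(-3) - 30/2 = -2*1 - 30/2 = -2 - 30*½ = -2 - 15 = -17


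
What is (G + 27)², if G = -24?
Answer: 9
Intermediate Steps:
(G + 27)² = (-24 + 27)² = 3² = 9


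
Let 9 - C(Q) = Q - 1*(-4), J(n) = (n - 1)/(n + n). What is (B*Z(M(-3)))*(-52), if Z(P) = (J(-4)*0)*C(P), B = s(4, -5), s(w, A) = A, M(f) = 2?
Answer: 0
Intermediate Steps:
J(n) = (-1 + n)/(2*n) (J(n) = (-1 + n)/((2*n)) = (-1 + n)*(1/(2*n)) = (-1 + n)/(2*n))
B = -5
C(Q) = 5 - Q (C(Q) = 9 - (Q - 1*(-4)) = 9 - (Q + 4) = 9 - (4 + Q) = 9 + (-4 - Q) = 5 - Q)
Z(P) = 0 (Z(P) = (((½)*(-1 - 4)/(-4))*0)*(5 - P) = (((½)*(-¼)*(-5))*0)*(5 - P) = ((5/8)*0)*(5 - P) = 0*(5 - P) = 0)
(B*Z(M(-3)))*(-52) = -5*0*(-52) = 0*(-52) = 0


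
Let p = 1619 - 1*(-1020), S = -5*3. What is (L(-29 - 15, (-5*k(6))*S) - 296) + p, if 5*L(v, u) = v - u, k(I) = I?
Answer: 11221/5 ≈ 2244.2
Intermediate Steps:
S = -15
L(v, u) = -u/5 + v/5 (L(v, u) = (v - u)/5 = -u/5 + v/5)
p = 2639 (p = 1619 + 1020 = 2639)
(L(-29 - 15, (-5*k(6))*S) - 296) + p = ((-(-5*6)*(-15)/5 + (-29 - 15)/5) - 296) + 2639 = ((-(-6)*(-15) + (⅕)*(-44)) - 296) + 2639 = ((-⅕*450 - 44/5) - 296) + 2639 = ((-90 - 44/5) - 296) + 2639 = (-494/5 - 296) + 2639 = -1974/5 + 2639 = 11221/5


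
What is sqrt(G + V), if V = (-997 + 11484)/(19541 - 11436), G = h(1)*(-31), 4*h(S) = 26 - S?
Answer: I*sqrt(50570555835)/16210 ≈ 13.873*I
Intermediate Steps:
h(S) = 13/2 - S/4 (h(S) = (26 - S)/4 = 13/2 - S/4)
G = -775/4 (G = (13/2 - 1/4*1)*(-31) = (13/2 - 1/4)*(-31) = (25/4)*(-31) = -775/4 ≈ -193.75)
V = 10487/8105 ≈ 1.2939
sqrt(G + V) = sqrt(-775/4 + 10487/8105) = sqrt(-6239427/32420) = I*sqrt(50570555835)/16210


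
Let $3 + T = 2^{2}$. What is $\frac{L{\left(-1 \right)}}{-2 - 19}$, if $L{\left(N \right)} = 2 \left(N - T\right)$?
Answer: $\frac{4}{21} \approx 0.19048$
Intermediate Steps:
$T = 1$ ($T = -3 + 2^{2} = -3 + 4 = 1$)
$L{\left(N \right)} = -2 + 2 N$ ($L{\left(N \right)} = 2 \left(N - 1\right) = 2 \left(-1 + N\right) = -2 + 2 N$)
$\frac{L{\left(-1 \right)}}{-2 - 19} = \frac{-2 + 2 \left(-1\right)}{-2 - 19} = \frac{-2 - 2}{-21} = \left(-4\right) \left(- \frac{1}{21}\right) = \frac{4}{21}$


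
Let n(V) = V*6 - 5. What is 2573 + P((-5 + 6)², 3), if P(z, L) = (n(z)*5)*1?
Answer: 2578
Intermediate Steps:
n(V) = -5 + 6*V (n(V) = 6*V - 5 = -5 + 6*V)
P(z, L) = -25 + 30*z (P(z, L) = ((-5 + 6*z)*5)*1 = (-25 + 30*z)*1 = -25 + 30*z)
2573 + P((-5 + 6)², 3) = 2573 + (-25 + 30*(-5 + 6)²) = 2573 + (-25 + 30*1²) = 2573 + (-25 + 30*1) = 2573 + (-25 + 30) = 2573 + 5 = 2578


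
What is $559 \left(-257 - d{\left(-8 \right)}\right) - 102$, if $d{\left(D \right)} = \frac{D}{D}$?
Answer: $-144324$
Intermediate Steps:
$d{\left(D \right)} = 1$
$559 \left(-257 - d{\left(-8 \right)}\right) - 102 = 559 \left(-257 - 1\right) - 102 = 559 \left(-258\right) - 102 = -144222 - 102 = -144324$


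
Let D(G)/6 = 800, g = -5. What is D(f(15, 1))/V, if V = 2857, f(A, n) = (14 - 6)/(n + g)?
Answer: 4800/2857 ≈ 1.6801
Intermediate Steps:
f(A, n) = 8/(-5 + n) (f(A, n) = (14 - 6)/(n - 5) = 8/(-5 + n))
D(G) = 4800 (D(G) = 6*800 = 4800)
D(f(15, 1))/V = 4800/2857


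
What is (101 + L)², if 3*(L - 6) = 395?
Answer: 512656/9 ≈ 56962.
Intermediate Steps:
L = 413/3 (L = 6 + (⅓)*395 = 6 + 395/3 = 413/3 ≈ 137.67)
(101 + L)² = (101 + 413/3)² = (716/3)² = 512656/9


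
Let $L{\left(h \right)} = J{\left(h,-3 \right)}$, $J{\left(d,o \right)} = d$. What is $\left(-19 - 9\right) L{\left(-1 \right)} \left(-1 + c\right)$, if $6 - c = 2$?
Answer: $84$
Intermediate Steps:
$L{\left(h \right)} = h$
$c = 4$ ($c = 6 - 2 = 4$)
$\left(-19 - 9\right) L{\left(-1 \right)} \left(-1 + c\right) = \left(-19 - 9\right) \left(- (-1 + 4)\right) = - 28 \left(\left(-1\right) 3\right) = \left(-28\right) \left(-3\right) = 84$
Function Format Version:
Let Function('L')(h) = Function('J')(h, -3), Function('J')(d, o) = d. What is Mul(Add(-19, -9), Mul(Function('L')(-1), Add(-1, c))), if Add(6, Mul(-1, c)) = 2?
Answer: 84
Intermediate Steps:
Function('L')(h) = h
c = 4 (c = Add(6, Mul(-1, 2)) = Add(6, -2) = 4)
Mul(Add(-19, -9), Mul(Function('L')(-1), Add(-1, c))) = Mul(Add(-19, -9), Mul(-1, Add(-1, 4))) = Mul(-28, Mul(-1, 3)) = Mul(-28, -3) = 84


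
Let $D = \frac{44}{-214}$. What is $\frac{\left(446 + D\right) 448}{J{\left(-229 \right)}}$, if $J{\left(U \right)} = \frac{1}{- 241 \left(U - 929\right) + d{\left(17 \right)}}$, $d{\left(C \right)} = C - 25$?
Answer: $\frac{5963614272000}{107} \approx 5.5735 \cdot 10^{10}$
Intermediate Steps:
$d{\left(C \right)} = -25 + C$
$D = - \frac{22}{107}$ ($D = 44 \left(- \frac{1}{214}\right) = - \frac{22}{107} \approx -0.20561$)
$J{\left(U \right)} = \frac{1}{223881 - 241 U}$ ($J{\left(U \right)} = \frac{1}{- 241 \left(U - 929\right) + \left(-25 + 17\right)} = \frac{1}{- 241 \left(-929 + U\right) - 8} = \frac{1}{\left(223889 - 241 U\right) - 8} = \frac{1}{223881 - 241 U}$)
$\frac{\left(446 + D\right) 448}{J{\left(-229 \right)}} = \frac{\left(446 - \frac{22}{107}\right) 448}{\frac{1}{223881 - -55189}} = \frac{\frac{47700}{107} \cdot 448}{\frac{1}{223881 + 55189}} = \frac{21369600}{107 \cdot \frac{1}{279070}} = \frac{21369600 \frac{1}{\frac{1}{279070}}}{107} = \frac{21369600}{107} \cdot 279070 = \frac{5963614272000}{107}$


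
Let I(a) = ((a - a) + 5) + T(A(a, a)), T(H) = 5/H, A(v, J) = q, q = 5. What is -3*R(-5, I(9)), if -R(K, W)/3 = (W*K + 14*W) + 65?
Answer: 1071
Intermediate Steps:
A(v, J) = 5
I(a) = 6 (I(a) = ((a - a) + 5) + 5/5 = (0 + 5) + 5*(⅕) = 5 + 1 = 6)
R(K, W) = -195 - 42*W - 3*K*W (R(K, W) = -3*((W*K + 14*W) + 65) = -3*((K*W + 14*W) + 65) = -3*((14*W + K*W) + 65) = -3*(65 + 14*W + K*W) = -195 - 42*W - 3*K*W)
-3*R(-5, I(9)) = -3*(-195 - 42*6 - 3*(-5)*6) = -3*(-195 - 252 + 90) = -3*(-357) = 1071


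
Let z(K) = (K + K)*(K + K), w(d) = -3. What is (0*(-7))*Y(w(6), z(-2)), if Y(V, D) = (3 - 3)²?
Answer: 0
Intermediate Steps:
z(K) = 4*K² (z(K) = (2*K)*(2*K) = 4*K²)
Y(V, D) = 0 (Y(V, D) = 0² = 0)
(0*(-7))*Y(w(6), z(-2)) = (0*(-7))*0 = 0*0 = 0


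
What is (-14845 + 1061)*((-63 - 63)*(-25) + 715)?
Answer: -53275160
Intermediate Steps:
(-14845 + 1061)*((-63 - 63)*(-25) + 715) = -13784*(-126*(-25) + 715) = -13784*(3150 + 715) = -13784*3865 = -53275160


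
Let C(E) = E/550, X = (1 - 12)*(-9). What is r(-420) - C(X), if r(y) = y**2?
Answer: 8819991/50 ≈ 1.7640e+5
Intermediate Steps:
X = 99 (X = -11*(-9) = 99)
C(E) = E/550 (C(E) = E*(1/550) = E/550)
r(-420) - C(X) = (-420)**2 - 99/550 = 176400 - 1*9/50 = 176400 - 9/50 = 8819991/50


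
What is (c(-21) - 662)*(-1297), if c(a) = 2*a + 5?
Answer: 906603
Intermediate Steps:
c(a) = 5 + 2*a
(c(-21) - 662)*(-1297) = ((5 + 2*(-21)) - 662)*(-1297) = ((5 - 42) - 662)*(-1297) = (-37 - 662)*(-1297) = -699*(-1297) = 906603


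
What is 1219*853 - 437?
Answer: 1039370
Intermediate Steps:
1219*853 - 437 = 1039807 - 437 = 1039370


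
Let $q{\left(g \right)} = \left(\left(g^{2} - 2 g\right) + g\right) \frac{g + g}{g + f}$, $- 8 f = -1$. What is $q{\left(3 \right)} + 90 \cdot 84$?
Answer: $\frac{189288}{25} \approx 7571.5$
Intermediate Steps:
$f = \frac{1}{8}$ ($f = \left(- \frac{1}{8}\right) \left(-1\right) = \frac{1}{8} \approx 0.125$)
$q{\left(g \right)} = \frac{2 g \left(g^{2} - g\right)}{\frac{1}{8} + g}$ ($q{\left(g \right)} = \left(\left(g^{2} - 2 g\right) + g\right) \frac{g + g}{g + \frac{1}{8}} = \left(g^{2} - g\right) \frac{2 g}{\frac{1}{8} + g} = \frac{2 g \left(g^{2} - g\right)}{\frac{1}{8} + g}$)
$q{\left(3 \right)} + 90 \cdot 84 = \frac{16 \cdot 3^{2} \left(-1 + 3\right)}{1 + 8 \cdot 3} + 90 \cdot 84 = 16 \cdot 9 \frac{1}{1 + 24} \cdot 2 + 7560 = 16 \cdot 9 \cdot \frac{1}{25} \cdot 2 + 7560 = \frac{288}{25} + 7560 = \frac{189288}{25}$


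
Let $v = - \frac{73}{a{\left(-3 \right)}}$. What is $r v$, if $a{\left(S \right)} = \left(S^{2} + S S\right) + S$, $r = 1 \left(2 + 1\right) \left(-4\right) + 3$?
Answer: $\frac{219}{5} \approx 43.8$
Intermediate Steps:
$r = -9$ ($r = 1 \cdot 3 \left(-4\right) + 3 = 1 \left(-12\right) + 3 = -12 + 3 = -9$)
$a{\left(S \right)} = S + 2 S^{2}$ ($a{\left(S \right)} = \left(S^{2} + S^{2}\right) + S = 2 S^{2} + S = S + 2 S^{2}$)
$v = - \frac{73}{15}$ ($v = - \frac{73}{\left(-3\right) \left(1 + 2 \left(-3\right)\right)} = - \frac{73}{\left(-3\right) \left(1 - 6\right)} = - \frac{73}{\left(-3\right) \left(-5\right)} = - \frac{73}{15} \approx -4.8667$)
$r v = \left(-9\right) \left(- \frac{73}{15}\right) = \frac{219}{5}$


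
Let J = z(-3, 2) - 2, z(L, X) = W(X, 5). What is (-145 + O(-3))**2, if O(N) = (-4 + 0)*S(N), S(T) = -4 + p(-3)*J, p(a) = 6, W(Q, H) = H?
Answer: 40401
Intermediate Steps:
z(L, X) = 5
J = 3 (J = 5 - 2 = 3)
S(T) = 14 (S(T) = -4 + 6*3 = -4 + 18 = 14)
O(N) = -56 (O(N) = (-4 + 0)*14 = -4*14 = -56)
(-145 + O(-3))**2 = (-145 - 56)**2 = (-201)**2 = 40401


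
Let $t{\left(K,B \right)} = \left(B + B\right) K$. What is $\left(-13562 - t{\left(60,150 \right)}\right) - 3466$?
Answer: $-35028$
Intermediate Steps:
$t{\left(K,B \right)} = 2 B K$
$\left(-13562 - t{\left(60,150 \right)}\right) - 3466 = \left(-13562 - 2 \cdot 150 \cdot 60\right) - 3466 = \left(-13562 - 18000\right) - 3466 = -31562 - 3466 = -35028$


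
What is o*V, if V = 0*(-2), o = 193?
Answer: 0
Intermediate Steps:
V = 0
o*V = 193*0 = 0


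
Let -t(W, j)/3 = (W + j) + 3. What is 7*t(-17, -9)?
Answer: 483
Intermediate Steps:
t(W, j) = -9 - 3*W - 3*j (t(W, j) = -3*((W + j) + 3) = -3*(3 + W + j) = -9 - 3*W - 3*j)
7*t(-17, -9) = 7*(-9 - 3*(-17) - 3*(-9)) = 7*(-9 + 51 + 27) = 7*69 = 483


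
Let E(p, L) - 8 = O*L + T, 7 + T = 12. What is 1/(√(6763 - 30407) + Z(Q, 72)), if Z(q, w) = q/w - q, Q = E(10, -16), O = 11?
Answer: 833256/256504825 - 10368*I*√5911/256504825 ≈ 0.0032485 - 0.0031076*I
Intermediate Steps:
T = 5 (T = -7 + 12 = 5)
E(p, L) = 13 + 11*L (E(p, L) = 8 + (11*L + 5) = 8 + (5 + 11*L) = 13 + 11*L)
Q = -163 (Q = 13 + 11*(-16) = 13 - 176 = -163)
Z(q, w) = -q + q/w
1/(√(6763 - 30407) + Z(Q, 72)) = 1/(√(6763 - 30407) + (-1*(-163) - 163/72)) = 1/(√(-23644) + (163 - 163*1/72)) = 1/(2*I*√5911 + (163 - 163/72)) = 1/(2*I*√5911 + 11573/72) = 1/(11573/72 + 2*I*√5911)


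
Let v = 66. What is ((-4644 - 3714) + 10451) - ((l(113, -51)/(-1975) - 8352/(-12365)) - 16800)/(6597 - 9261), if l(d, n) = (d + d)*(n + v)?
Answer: 905029643339/433714740 ≈ 2086.7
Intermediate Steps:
l(d, n) = 2*d*(66 + n) (l(d, n) = (d + d)*(n + 66) = (2*d)*(66 + n) = 2*d*(66 + n))
((-4644 - 3714) + 10451) - ((l(113, -51)/(-1975) - 8352/(-12365)) - 16800)/(6597 - 9261) = ((-4644 - 3714) + 10451) - (((2*113*(66 - 51))/(-1975) - 8352/(-12365)) - 16800)/(6597 - 9261) = (-8358 + 10451) - (((2*113*15)*(-1/1975) - 8352*(-1/12365)) - 16800)/(-2664) = 2093 - ((3390*(-1/1975) + 8352/12365) - 16800)*(-1)/2664 = 2093 - ((-678/395 + 8352/12365) - 16800)*(-1)/2664 = 2093 - (-1016886/976835 - 16800)*(-1)/2664 = 2093 - (-16411844886)*(-1)/(976835*2664) = 2093 - 1*2735307481/433714740 = 2093 - 2735307481/433714740 = 905029643339/433714740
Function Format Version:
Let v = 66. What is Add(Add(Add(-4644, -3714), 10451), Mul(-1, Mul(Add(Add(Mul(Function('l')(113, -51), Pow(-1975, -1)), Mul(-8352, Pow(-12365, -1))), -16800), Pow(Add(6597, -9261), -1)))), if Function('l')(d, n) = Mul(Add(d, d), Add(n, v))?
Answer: Rational(905029643339, 433714740) ≈ 2086.7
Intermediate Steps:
Function('l')(d, n) = Mul(2, d, Add(66, n)) (Function('l')(d, n) = Mul(Add(d, d), Add(n, 66)) = Mul(Mul(2, d), Add(66, n)) = Mul(2, d, Add(66, n)))
Add(Add(Add(-4644, -3714), 10451), Mul(-1, Mul(Add(Add(Mul(Function('l')(113, -51), Pow(-1975, -1)), Mul(-8352, Pow(-12365, -1))), -16800), Pow(Add(6597, -9261), -1)))) = Add(Add(Add(-4644, -3714), 10451), Mul(-1, Mul(Add(Add(Mul(Mul(2, 113, Add(66, -51)), Pow(-1975, -1)), Mul(-8352, Pow(-12365, -1))), -16800), Pow(Add(6597, -9261), -1)))) = Add(Add(-8358, 10451), Mul(-1, Mul(Add(Add(Mul(Mul(2, 113, 15), Rational(-1, 1975)), Mul(-8352, Rational(-1, 12365))), -16800), Pow(-2664, -1)))) = Add(2093, Mul(-1, Mul(Add(Add(Mul(3390, Rational(-1, 1975)), Rational(8352, 12365)), -16800), Rational(-1, 2664)))) = Add(2093, Mul(-1, Mul(Add(Add(Rational(-678, 395), Rational(8352, 12365)), -16800), Rational(-1, 2664)))) = Add(2093, Mul(-1, Mul(Add(Rational(-1016886, 976835), -16800), Rational(-1, 2664)))) = Add(2093, Mul(-1, Mul(Rational(-16411844886, 976835), Rational(-1, 2664)))) = Add(2093, Mul(-1, Rational(2735307481, 433714740))) = Add(2093, Rational(-2735307481, 433714740)) = Rational(905029643339, 433714740)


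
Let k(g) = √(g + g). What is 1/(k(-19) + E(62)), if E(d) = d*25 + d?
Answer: 806/1299291 - I*√38/2598582 ≈ 0.00062034 - 2.3722e-6*I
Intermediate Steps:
k(g) = √2*√g (k(g) = √(2*g) = √2*√g)
E(d) = 26*d (E(d) = 25*d + d = 26*d)
1/(k(-19) + E(62)) = 1/(√2*√(-19) + 26*62) = 1/(√2*(I*√19) + 1612) = 1/(I*√38 + 1612) = 1/(1612 + I*√38)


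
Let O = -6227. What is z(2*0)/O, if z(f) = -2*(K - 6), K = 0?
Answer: -12/6227 ≈ -0.0019271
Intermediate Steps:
z(f) = 12 (z(f) = -2*(0 - 6) = -2*(-6) = 12)
z(2*0)/O = 12/(-6227) = 12*(-1/6227) = -12/6227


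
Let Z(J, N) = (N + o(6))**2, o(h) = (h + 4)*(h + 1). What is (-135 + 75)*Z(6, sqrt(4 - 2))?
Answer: -294120 - 8400*sqrt(2) ≈ -3.0600e+5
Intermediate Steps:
o(h) = (1 + h)*(4 + h) (o(h) = (4 + h)*(1 + h) = (1 + h)*(4 + h))
Z(J, N) = (70 + N)**2 (Z(J, N) = (N + (4 + 6**2 + 5*6))**2 = (N + (4 + 36 + 30))**2 = (N + 70)**2 = (70 + N)**2)
(-135 + 75)*Z(6, sqrt(4 - 2)) = (-135 + 75)*(70 + sqrt(4 - 2))**2 = -60*(70 + sqrt(2))**2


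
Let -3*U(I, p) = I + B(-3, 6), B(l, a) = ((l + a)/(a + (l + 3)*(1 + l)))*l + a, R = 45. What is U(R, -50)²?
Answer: 1089/4 ≈ 272.25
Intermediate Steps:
B(l, a) = a + l*(a + l)/(a + (1 + l)*(3 + l)) (B(l, a) = ((a + l)/(a + (3 + l)*(1 + l)))*l + a = ((a + l)/(a + (1 + l)*(3 + l)))*l + a = l*(a + l)/(a + (1 + l)*(3 + l)) + a = a + l*(a + l)/(a + (1 + l)*(3 + l)))
U(I, p) = -3/2 - I/3 (U(I, p) = -(I + (6² + (-3)² + 3*6 + 6*(-3)² + 5*6*(-3))/(3 + 6 + (-3)² + 4*(-3)))/3 = -(I + (36 + 9 + 18 + 6*9 - 90)/(3 + 6 + 9 - 12))/3 = -(I + (36 + 9 + 18 + 54 - 90)/6)/3 = -(I + (⅙)*27)/3 = -(I + 9/2)/3 = -(9/2 + I)/3 = -3/2 - I/3)
U(R, -50)² = (-3/2 - ⅓*45)² = (-3/2 - 15)² = (-33/2)² = 1089/4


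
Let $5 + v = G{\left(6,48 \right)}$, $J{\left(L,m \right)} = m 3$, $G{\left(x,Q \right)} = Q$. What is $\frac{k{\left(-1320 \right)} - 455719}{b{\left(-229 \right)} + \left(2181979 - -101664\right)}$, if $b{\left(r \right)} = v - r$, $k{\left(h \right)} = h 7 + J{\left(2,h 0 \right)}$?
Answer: $- \frac{464959}{2283915} \approx -0.20358$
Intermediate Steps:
$J{\left(L,m \right)} = 3 m$
$v = 43$ ($v = -5 + 48 = 43$)
$k{\left(h \right)} = 7 h$ ($k{\left(h \right)} = h 7 + 3 h 0 = 7 h + 3 \cdot 0 = 7 h + 0 = 7 h$)
$b{\left(r \right)} = 43 - r$
$\frac{k{\left(-1320 \right)} - 455719}{b{\left(-229 \right)} + \left(2181979 - -101664\right)} = \frac{7 \left(-1320\right) - 455719}{\left(43 - -229\right) + \left(2181979 - -101664\right)} = \frac{-9240 - 455719}{\left(43 + 229\right) + \left(2181979 + 101664\right)} = - \frac{464959}{272 + 2283643} = - \frac{464959}{2283915}$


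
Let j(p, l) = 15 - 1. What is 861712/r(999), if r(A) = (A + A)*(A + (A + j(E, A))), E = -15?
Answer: 107714/502497 ≈ 0.21436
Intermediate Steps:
j(p, l) = 14
r(A) = 2*A*(14 + 2*A) (r(A) = (A + A)*(A + (A + 14)) = (2*A)*(A + (14 + A)) = (2*A)*(14 + 2*A) = 2*A*(14 + 2*A))
861712/r(999) = 861712/((4*999*(7 + 999))) = 861712/((4*999*1006)) = 861712/4019976 = 861712*(1/4019976) = 107714/502497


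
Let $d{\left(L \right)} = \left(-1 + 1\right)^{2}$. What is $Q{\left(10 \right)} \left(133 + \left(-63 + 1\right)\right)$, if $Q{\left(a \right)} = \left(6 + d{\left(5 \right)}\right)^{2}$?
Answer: $2556$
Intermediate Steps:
$d{\left(L \right)} = 0$ ($d{\left(L \right)} = 0^{2} = 0$)
$Q{\left(a \right)} = 36$ ($Q{\left(a \right)} = \left(6 + 0\right)^{2} = 6^{2} = 36$)
$Q{\left(10 \right)} \left(133 + \left(-63 + 1\right)\right) = 36 \left(133 + \left(-63 + 1\right)\right) = 36 \left(133 - 62\right) = 36 \cdot 71 = 2556$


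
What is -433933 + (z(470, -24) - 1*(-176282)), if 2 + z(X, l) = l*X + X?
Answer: -268463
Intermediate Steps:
z(X, l) = -2 + X + X*l (z(X, l) = -2 + (l*X + X) = -2 + (X*l + X) = -2 + (X + X*l) = -2 + X + X*l)
-433933 + (z(470, -24) - 1*(-176282)) = -433933 + ((-2 + 470 + 470*(-24)) - 1*(-176282)) = -433933 + ((-2 + 470 - 11280) + 176282) = -433933 + (-10812 + 176282) = -433933 + 165470 = -268463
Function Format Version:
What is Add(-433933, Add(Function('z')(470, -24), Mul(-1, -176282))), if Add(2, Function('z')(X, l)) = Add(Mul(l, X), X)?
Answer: -268463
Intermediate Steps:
Function('z')(X, l) = Add(-2, X, Mul(X, l)) (Function('z')(X, l) = Add(-2, Add(Mul(l, X), X)) = Add(-2, Add(Mul(X, l), X)) = Add(-2, Add(X, Mul(X, l))) = Add(-2, X, Mul(X, l)))
Add(-433933, Add(Function('z')(470, -24), Mul(-1, -176282))) = Add(-433933, Add(Add(-2, 470, Mul(470, -24)), Mul(-1, -176282))) = Add(-433933, Add(Add(-2, 470, -11280), 176282)) = Add(-433933, Add(-10812, 176282)) = Add(-433933, 165470) = -268463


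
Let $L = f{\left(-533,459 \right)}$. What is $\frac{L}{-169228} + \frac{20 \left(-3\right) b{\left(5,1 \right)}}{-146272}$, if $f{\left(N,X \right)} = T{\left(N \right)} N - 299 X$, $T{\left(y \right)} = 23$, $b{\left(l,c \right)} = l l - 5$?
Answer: $\frac{344855275}{386770594} \approx 0.89163$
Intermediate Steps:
$b{\left(l,c \right)} = -5 + l^{2}$ ($b{\left(l,c \right)} = l^{2} - 5 = -5 + l^{2}$)
$f{\left(N,X \right)} = - 299 X + 23 N$ ($f{\left(N,X \right)} = 23 N - 299 X = - 299 X + 23 N$)
$L = -149500$ ($L = \left(-299\right) 459 + 23 \left(-533\right) = -137241 - 12259 = -149500$)
$\frac{L}{-169228} + \frac{20 \left(-3\right) b{\left(5,1 \right)}}{-146272} = - \frac{149500}{-169228} + \frac{20 \left(-3\right) \left(-5 + 5^{2}\right)}{-146272} = \left(-149500\right) \left(- \frac{1}{169228}\right) + - 60 \left(-5 + 25\right) \left(- \frac{1}{146272}\right) = \frac{37375}{42307} + \left(-60\right) 20 \left(- \frac{1}{146272}\right) = \frac{37375}{42307} - - \frac{75}{9142} = \frac{37375}{42307} + \frac{75}{9142} = \frac{344855275}{386770594}$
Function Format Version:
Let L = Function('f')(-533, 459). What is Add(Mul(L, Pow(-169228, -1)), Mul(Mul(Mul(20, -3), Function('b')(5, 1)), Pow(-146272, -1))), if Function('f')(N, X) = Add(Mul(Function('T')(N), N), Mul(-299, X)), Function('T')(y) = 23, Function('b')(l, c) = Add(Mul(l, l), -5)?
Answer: Rational(344855275, 386770594) ≈ 0.89163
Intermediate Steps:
Function('b')(l, c) = Add(-5, Pow(l, 2)) (Function('b')(l, c) = Add(Pow(l, 2), -5) = Add(-5, Pow(l, 2)))
Function('f')(N, X) = Add(Mul(-299, X), Mul(23, N)) (Function('f')(N, X) = Add(Mul(23, N), Mul(-299, X)) = Add(Mul(-299, X), Mul(23, N)))
L = -149500 (L = Add(Mul(-299, 459), Mul(23, -533)) = Add(-137241, -12259) = -149500)
Add(Mul(L, Pow(-169228, -1)), Mul(Mul(Mul(20, -3), Function('b')(5, 1)), Pow(-146272, -1))) = Add(Mul(-149500, Pow(-169228, -1)), Mul(Mul(Mul(20, -3), Add(-5, Pow(5, 2))), Pow(-146272, -1))) = Add(Mul(-149500, Rational(-1, 169228)), Mul(Mul(-60, Add(-5, 25)), Rational(-1, 146272))) = Add(Rational(37375, 42307), Mul(Mul(-60, 20), Rational(-1, 146272))) = Add(Rational(37375, 42307), Mul(-1200, Rational(-1, 146272))) = Add(Rational(37375, 42307), Rational(75, 9142)) = Rational(344855275, 386770594)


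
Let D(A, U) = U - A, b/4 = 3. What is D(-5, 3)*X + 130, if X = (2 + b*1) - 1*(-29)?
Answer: 474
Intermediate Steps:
b = 12 (b = 4*3 = 12)
X = 43 (X = (2 + 12*1) - 1*(-29) = (2 + 12) + 29 = 14 + 29 = 43)
D(-5, 3)*X + 130 = (3 - 1*(-5))*43 + 130 = (3 + 5)*43 + 130 = 8*43 + 130 = 344 + 130 = 474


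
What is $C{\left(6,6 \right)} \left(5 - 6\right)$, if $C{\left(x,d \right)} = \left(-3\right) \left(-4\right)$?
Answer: $-12$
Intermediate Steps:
$C{\left(x,d \right)} = 12$
$C{\left(6,6 \right)} \left(5 - 6\right) = 12 \left(5 - 6\right) = 12 \left(-1\right) = -12$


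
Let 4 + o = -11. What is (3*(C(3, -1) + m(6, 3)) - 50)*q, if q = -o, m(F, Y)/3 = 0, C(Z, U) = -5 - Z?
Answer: -1110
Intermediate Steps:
o = -15 (o = -4 - 11 = -15)
m(F, Y) = 0 (m(F, Y) = 3*0 = 0)
q = 15 (q = -1*(-15) = 15)
(3*(C(3, -1) + m(6, 3)) - 50)*q = (3*((-5 - 1*3) + 0) - 50)*15 = (3*((-5 - 3) + 0) - 50)*15 = (3*(-8 + 0) - 50)*15 = (3*(-8) - 50)*15 = (-24 - 50)*15 = -74*15 = -1110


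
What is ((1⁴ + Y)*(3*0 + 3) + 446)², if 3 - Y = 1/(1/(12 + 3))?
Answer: 170569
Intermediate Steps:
Y = -12 (Y = 3 - 1/(1/(12 + 3)) = 3 - 1/(1/15) = 3 - 1/1/15 = 3 - 1*15 = 3 - 15 = -12)
((1⁴ + Y)*(3*0 + 3) + 446)² = ((1⁴ - 12)*(3*0 + 3) + 446)² = ((1 - 12)*(0 + 3) + 446)² = (-11*3 + 446)² = (-33 + 446)² = 413² = 170569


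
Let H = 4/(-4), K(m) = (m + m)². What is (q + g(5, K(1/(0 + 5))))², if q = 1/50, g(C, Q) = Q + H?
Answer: 1681/2500 ≈ 0.67240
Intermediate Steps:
K(m) = 4*m² (K(m) = (2*m)² = 4*m²)
H = -1 (H = 4*(-¼) = -1)
g(C, Q) = -1 + Q (g(C, Q) = Q - 1 = -1 + Q)
q = 1/50 ≈ 0.020000
(q + g(5, K(1/(0 + 5))))² = (1/50 + (-1 + 4*(1/(0 + 5))²))² = (1/50 + (-1 + 4*(1/5)²))² = (1/50 + (-1 + 4*(⅕)²))² = (1/50 + (-1 + 4*(1/25)))² = (1/50 + (-1 + 4/25))² = (1/50 - 21/25)² = (-41/50)² = 1681/2500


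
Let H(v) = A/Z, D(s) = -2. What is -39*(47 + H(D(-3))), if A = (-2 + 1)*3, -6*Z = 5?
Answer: -9867/5 ≈ -1973.4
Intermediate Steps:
Z = -5/6 (Z = -1/6*5 = -5/6 ≈ -0.83333)
A = -3 (A = -1*3 = -3)
H(v) = 18/5 (H(v) = -3/(-5/6) = -3*(-6/5) = 18/5)
-39*(47 + H(D(-3))) = -39*(47 + 18/5) = -39*253/5 = -9867/5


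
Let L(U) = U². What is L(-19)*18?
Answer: 6498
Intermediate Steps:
L(-19)*18 = (-19)²*18 = 361*18 = 6498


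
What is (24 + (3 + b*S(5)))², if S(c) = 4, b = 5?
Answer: 2209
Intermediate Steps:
(24 + (3 + b*S(5)))² = (24 + (3 + 5*4))² = (24 + (3 + 20))² = (24 + 23)² = 47² = 2209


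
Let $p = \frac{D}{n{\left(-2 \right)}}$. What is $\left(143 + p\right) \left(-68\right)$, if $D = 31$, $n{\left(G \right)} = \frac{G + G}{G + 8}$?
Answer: $-6562$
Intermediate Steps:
$n{\left(G \right)} = \frac{2 G}{8 + G}$
$p = - \frac{93}{2}$ ($p = \frac{31}{2 \left(-2\right) \frac{1}{8 - 2}} = \frac{31}{2 \left(-2\right) \frac{1}{6}} = \frac{31}{- \frac{2}{3}} = 31 \left(- \frac{3}{2}\right) = - \frac{93}{2} \approx -46.5$)
$\left(143 + p\right) \left(-68\right) = \left(143 - \frac{93}{2}\right) \left(-68\right) = \frac{193}{2} \left(-68\right) = -6562$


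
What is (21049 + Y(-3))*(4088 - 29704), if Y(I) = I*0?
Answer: -539191184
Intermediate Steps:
Y(I) = 0
(21049 + Y(-3))*(4088 - 29704) = (21049 + 0)*(4088 - 29704) = 21049*(-25616) = -539191184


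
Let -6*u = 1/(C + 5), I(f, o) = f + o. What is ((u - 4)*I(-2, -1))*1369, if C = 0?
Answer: 165649/10 ≈ 16565.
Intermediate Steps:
u = -1/30 (u = -1/(6*(0 + 5)) = -1/6/5 = -1/6*1/5 = -1/30 ≈ -0.033333)
((u - 4)*I(-2, -1))*1369 = ((-1/30 - 4)*(-2 - 1))*1369 = -121/30*(-3)*1369 = (121/10)*1369 = 165649/10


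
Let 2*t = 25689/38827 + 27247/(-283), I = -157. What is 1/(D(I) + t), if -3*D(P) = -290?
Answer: 32964123/1610557967 ≈ 0.020468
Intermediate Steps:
D(P) = 290/3 (D(P) = -⅓*(-290) = 290/3)
t = -525324641/10988041 (t = (25689/38827 + 27247/(-283))/2 = (25689*(1/38827) + 27247*(-1/283))/2 = (25689/38827 - 27247/283)/2 = (½)*(-1050649282/10988041) = -525324641/10988041 ≈ -47.809)
1/(D(I) + t) = 1/(290/3 - 525324641/10988041) = 1/(1610557967/32964123) = 32964123/1610557967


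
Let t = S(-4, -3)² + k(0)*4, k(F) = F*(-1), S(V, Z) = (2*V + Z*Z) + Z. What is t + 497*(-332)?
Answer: -165000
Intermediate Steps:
S(V, Z) = Z + Z² + 2*V (S(V, Z) = (2*V + Z²) + Z = (Z² + 2*V) + Z = Z + Z² + 2*V)
k(F) = -F
t = 4 (t = (-3 + (-3)² + 2*(-4))² - 1*0*4 = (-3 + 9 - 8)² + 0*4 = (-2)² + 0 = 4 + 0 = 4)
t + 497*(-332) = 4 + 497*(-332) = 4 - 165004 = -165000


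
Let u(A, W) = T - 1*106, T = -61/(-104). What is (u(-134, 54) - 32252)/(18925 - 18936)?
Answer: 3365171/1144 ≈ 2941.6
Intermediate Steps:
T = 61/104 (T = -61*(-1/104) = 61/104 ≈ 0.58654)
u(A, W) = -10963/104 (u(A, W) = 61/104 - 1*106 = 61/104 - 106 = -10963/104)
(u(-134, 54) - 32252)/(18925 - 18936) = (-10963/104 - 32252)/(18925 - 18936) = -3365171/104/(-11) = -3365171/104*(-1/11) = 3365171/1144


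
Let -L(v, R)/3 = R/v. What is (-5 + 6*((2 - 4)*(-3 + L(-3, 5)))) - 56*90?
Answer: -5069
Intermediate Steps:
L(v, R) = -3*R/v
(-5 + 6*((2 - 4)*(-3 + L(-3, 5)))) - 56*90 = (-5 + 6*((2 - 4)*(-3 - 3*5/(-3)))) - 56*90 = (-5 + 6*(-2*(-3 - 3*5*(-⅓)))) - 5040 = (-5 + 6*(-2*(-3 + 5))) - 5040 = (-5 + 6*(-2*2)) - 5040 = (-5 + 6*(-4)) - 5040 = (-5 - 24) - 5040 = -29 - 5040 = -5069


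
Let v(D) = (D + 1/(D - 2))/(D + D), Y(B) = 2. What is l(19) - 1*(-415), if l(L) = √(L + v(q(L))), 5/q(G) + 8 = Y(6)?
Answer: 415 + √569670/170 ≈ 419.44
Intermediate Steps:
q(G) = -⅚ (q(G) = 5/(-8 + 2) = 5/(-6) = 5*(-⅙) = -⅚)
v(D) = (D + 1/(-2 + D))/(2*D) (v(D) = (D + 1/(-2 + D))/((2*D)) = (D + 1/(-2 + D))*(1/(2*D)) = (D + 1/(-2 + D))/(2*D))
l(L) = √(121/170 + L) (l(L) = √(L + (1 + (-⅚)² - 2*(-⅚))/(2*(-⅚)*(-2 - ⅚))) = √(L + (½)*(-6/5)*(1 + 25/36 + 5/3)/(-17/6)) = √(L + (½)*(-6/5)*(-6/17)*(121/36)) = √(L + 121/170) = √(121/170 + L))
l(19) - 1*(-415) = √(20570 + 28900*19)/170 - 1*(-415) = √(20570 + 549100)/170 + 415 = √569670/170 + 415 = 415 + √569670/170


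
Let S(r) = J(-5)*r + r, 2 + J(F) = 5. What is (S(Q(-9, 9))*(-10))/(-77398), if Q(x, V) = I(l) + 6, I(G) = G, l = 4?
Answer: 200/38699 ≈ 0.0051681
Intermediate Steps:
J(F) = 3 (J(F) = -2 + 5 = 3)
Q(x, V) = 10 (Q(x, V) = 4 + 6 = 10)
S(r) = 4*r (S(r) = 3*r + r = 4*r)
(S(Q(-9, 9))*(-10))/(-77398) = ((4*10)*(-10))/(-77398) = (40*(-10))*(-1/77398) = -400*(-1/77398) = 200/38699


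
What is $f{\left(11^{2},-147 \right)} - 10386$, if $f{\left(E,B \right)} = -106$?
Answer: $-10492$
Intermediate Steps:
$f{\left(11^{2},-147 \right)} - 10386 = -106 - 10386 = -10492$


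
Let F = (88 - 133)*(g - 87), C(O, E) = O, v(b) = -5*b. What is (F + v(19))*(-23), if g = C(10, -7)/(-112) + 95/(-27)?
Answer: -15387805/168 ≈ -91594.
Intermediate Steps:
g = -5455/1512 (g = 10/(-112) + 95/(-27) = 10*(-1/112) + 95*(-1/27) = -5/56 - 95/27 = -5455/1512 ≈ -3.6078)
F = 684995/168 (F = (88 - 133)*(-5455/1512 - 87) = -45*(-136999/1512) = 684995/168 ≈ 4077.4)
(F + v(19))*(-23) = (684995/168 - 5*19)*(-23) = (684995/168 - 95)*(-23) = (669035/168)*(-23) = -15387805/168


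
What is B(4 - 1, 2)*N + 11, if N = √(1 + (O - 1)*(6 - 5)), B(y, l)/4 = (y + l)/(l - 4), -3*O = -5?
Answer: 11 - 10*√15/3 ≈ -1.9099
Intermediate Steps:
O = 5/3 (O = -⅓*(-5) = 5/3 ≈ 1.6667)
B(y, l) = 4*(l + y)/(-4 + l) (B(y, l) = 4*((y + l)/(l - 4)) = 4*((l + y)/(-4 + l)) = 4*(l + y)/(-4 + l))
N = √15/3 (N = √(1 + (5/3 - 1)*(6 - 5)) = √(1 + (⅔)*1) = √(1 + ⅔) = √(5/3) = √15/3 ≈ 1.2910)
B(4 - 1, 2)*N + 11 = (4*(2 + (4 - 1))/(-4 + 2))*(√15/3) + 11 = (4*(2 + 3)/(-2))*(√15/3) + 11 = (4*(-½)*5)*(√15/3) + 11 = -10*√15/3 + 11 = 11 - 10*√15/3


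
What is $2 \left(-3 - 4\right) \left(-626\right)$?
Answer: $8764$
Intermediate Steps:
$2 \left(-3 - 4\right) \left(-626\right) = 2 \left(-7\right) \left(-626\right) = \left(-14\right) \left(-626\right) = 8764$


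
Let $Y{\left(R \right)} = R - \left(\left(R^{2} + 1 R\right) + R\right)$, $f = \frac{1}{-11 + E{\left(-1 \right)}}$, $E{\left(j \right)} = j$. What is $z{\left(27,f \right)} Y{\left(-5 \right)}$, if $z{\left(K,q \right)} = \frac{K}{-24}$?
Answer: $\frac{45}{2} \approx 22.5$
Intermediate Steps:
$f = - \frac{1}{12}$ ($f = \frac{1}{-11 - 1} = \frac{1}{-12} = - \frac{1}{12} \approx -0.083333$)
$z{\left(K,q \right)} = - \frac{K}{24}$ ($z{\left(K,q \right)} = K \left(- \frac{1}{24}\right) = - \frac{K}{24}$)
$Y{\left(R \right)} = - R - R^{2}$ ($Y{\left(R \right)} = R - \left(\left(R^{2} + R\right) + R\right) = R - \left(\left(R + R^{2}\right) + R\right) = R - \left(R^{2} + 2 R\right) = - R - R^{2}$)
$z{\left(27,f \right)} Y{\left(-5 \right)} = \left(- \frac{1}{24}\right) 27 \left(\left(-1\right) \left(-5\right) \left(1 - 5\right)\right) = - \frac{9 \left(\left(-1\right) \left(-5\right) \left(-4\right)\right)}{8} = \left(- \frac{9}{8}\right) \left(-20\right) = \frac{45}{2}$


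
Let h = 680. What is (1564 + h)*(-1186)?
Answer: -2661384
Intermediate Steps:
(1564 + h)*(-1186) = (1564 + 680)*(-1186) = 2244*(-1186) = -2661384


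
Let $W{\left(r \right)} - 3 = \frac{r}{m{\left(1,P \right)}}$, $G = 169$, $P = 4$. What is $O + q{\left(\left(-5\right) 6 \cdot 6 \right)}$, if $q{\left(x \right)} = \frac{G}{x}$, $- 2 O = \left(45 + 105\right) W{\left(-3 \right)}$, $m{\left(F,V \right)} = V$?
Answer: $- \frac{7636}{45} \approx -169.69$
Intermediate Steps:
$W{\left(r \right)} = 3 + \frac{r}{4}$
$O = - \frac{675}{4}$ ($O = - \frac{\left(45 + 105\right) \left(3 + \frac{1}{4} \left(-3\right)\right)}{2} = - \frac{150 \left(3 - \frac{3}{4}\right)}{2} = - \frac{150 \cdot \frac{9}{4}}{2} = \left(- \frac{1}{2}\right) \frac{675}{2} = - \frac{675}{4} \approx -168.75$)
$q{\left(x \right)} = \frac{169}{x}$
$O + q{\left(\left(-5\right) 6 \cdot 6 \right)} = - \frac{675}{4} + \frac{169}{\left(-5\right) 6 \cdot 6} = - \frac{675}{4} + \frac{169}{\left(-30\right) 6} = - \frac{675}{4} + \frac{169}{-180} = - \frac{675}{4} + 169 \left(- \frac{1}{180}\right) = - \frac{675}{4} - \frac{169}{180} = - \frac{7636}{45}$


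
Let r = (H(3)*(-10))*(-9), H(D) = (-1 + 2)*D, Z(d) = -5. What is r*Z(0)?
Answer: -1350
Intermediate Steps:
H(D) = D (H(D) = 1*D = D)
r = 270 (r = (3*(-10))*(-9) = -30*(-9) = 270)
r*Z(0) = 270*(-5) = -1350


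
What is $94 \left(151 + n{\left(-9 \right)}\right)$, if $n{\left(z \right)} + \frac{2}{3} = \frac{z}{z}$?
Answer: $\frac{42676}{3} \approx 14225.0$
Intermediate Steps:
$n{\left(z \right)} = \frac{1}{3}$ ($n{\left(z \right)} = - \frac{2}{3} + \frac{z}{z} = - \frac{2}{3} + 1 = \frac{1}{3}$)
$94 \left(151 + n{\left(-9 \right)}\right) = 94 \left(151 + \frac{1}{3}\right) = 94 \cdot \frac{454}{3} = \frac{42676}{3}$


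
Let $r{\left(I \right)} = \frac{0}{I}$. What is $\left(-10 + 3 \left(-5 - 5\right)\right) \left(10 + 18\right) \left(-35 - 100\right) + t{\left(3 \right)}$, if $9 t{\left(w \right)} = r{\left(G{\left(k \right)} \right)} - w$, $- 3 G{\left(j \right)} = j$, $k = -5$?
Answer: $\frac{453599}{3} \approx 1.512 \cdot 10^{5}$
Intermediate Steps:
$G{\left(j \right)} = - \frac{j}{3}$
$r{\left(I \right)} = 0$
$t{\left(w \right)} = - \frac{w}{9}$ ($t{\left(w \right)} = \frac{0 - w}{9} = \frac{\left(-1\right) w}{9} = - \frac{w}{9}$)
$\left(-10 + 3 \left(-5 - 5\right)\right) \left(10 + 18\right) \left(-35 - 100\right) + t{\left(3 \right)} = \left(-10 + 3 \left(-5 - 5\right)\right) \left(10 + 18\right) \left(-35 - 100\right) - \frac{1}{3} = \left(-10 + 3 \left(-10\right)\right) 28 \left(-135\right) - \frac{1}{3} = \left(-10 - 30\right) 28 \left(-135\right) - \frac{1}{3} = \left(-40\right) 28 \left(-135\right) - \frac{1}{3} = \left(-1120\right) \left(-135\right) - \frac{1}{3} = 151200 - \frac{1}{3} = \frac{453599}{3}$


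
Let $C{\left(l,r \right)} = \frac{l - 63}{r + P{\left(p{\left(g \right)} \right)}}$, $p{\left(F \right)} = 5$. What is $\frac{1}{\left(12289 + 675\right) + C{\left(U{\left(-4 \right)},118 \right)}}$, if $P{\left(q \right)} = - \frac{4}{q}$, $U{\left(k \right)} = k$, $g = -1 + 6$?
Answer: $\frac{586}{7596569} \approx 7.714 \cdot 10^{-5}$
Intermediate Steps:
$g = 5$
$C{\left(l,r \right)} = \frac{-63 + l}{- \frac{4}{5} + r}$ ($C{\left(l,r \right)} = \frac{l - 63}{r - \frac{4}{5}} = \frac{-63 + l}{r - \frac{4}{5}} = \frac{-63 + l}{- \frac{4}{5} + r}$)
$\frac{1}{\left(12289 + 675\right) + C{\left(U{\left(-4 \right)},118 \right)}} = \frac{1}{\left(12289 + 675\right) + \frac{5 \left(-63 - 4\right)}{-4 + 5 \cdot 118}} = \frac{1}{12964 + 5 \frac{1}{-4 + 590} \left(-67\right)} = \frac{1}{12964 + 5 \cdot \frac{1}{586} \left(-67\right)} = \frac{1}{12964 - \frac{335}{586}} = \frac{1}{\frac{7596569}{586}} = \frac{586}{7596569}$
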